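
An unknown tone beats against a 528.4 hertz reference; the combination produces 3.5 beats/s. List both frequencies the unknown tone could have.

524.9 Hz or 531.9 Hz

|f − 528.4| = 3.5, so f = 528.4 ± 3.5.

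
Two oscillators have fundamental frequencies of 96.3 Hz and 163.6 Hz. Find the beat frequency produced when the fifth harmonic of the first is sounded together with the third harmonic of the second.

Fifth harmonic of the first: 5·96.3 = 481.5 Hz.
Third harmonic of the second: 3·163.6 = 490.8 Hz.
f_beat = |481.5 − 490.8| = 9.3 Hz.

9.3 Hz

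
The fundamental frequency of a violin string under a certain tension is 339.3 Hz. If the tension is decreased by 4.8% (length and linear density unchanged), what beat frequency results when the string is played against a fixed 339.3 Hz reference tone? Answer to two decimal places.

For a string, f ∝ √T, so the new frequency is 339.3·√0.952 = 331.0567 Hz.
f_beat = |331.0567 − 339.3| = 8.24 Hz.

8.24 Hz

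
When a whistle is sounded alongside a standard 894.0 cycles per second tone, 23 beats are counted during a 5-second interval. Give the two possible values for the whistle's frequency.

Beat frequency = 23/5 = 4.6 Hz.
|f − 894.0| = 4.6, so f = 894.0 ± 4.6.

889.4 Hz or 898.6 Hz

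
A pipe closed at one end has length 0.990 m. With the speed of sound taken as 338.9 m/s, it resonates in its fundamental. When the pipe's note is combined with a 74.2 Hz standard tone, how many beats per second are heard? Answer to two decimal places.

Closed pipe (odd harmonics): f_n = n·v/(4L) = 1·338.9/(4·0.990) = 85.5808 Hz.
f_beat = |85.5808 − 74.2| = 11.38 Hz.

11.38 Hz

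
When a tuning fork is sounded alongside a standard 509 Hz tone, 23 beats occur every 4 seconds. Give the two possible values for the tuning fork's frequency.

Beat frequency = 23/4 = 5.75 Hz.
|f − 509| = 5.75, so f = 509 ± 5.75.

503.25 Hz or 514.75 Hz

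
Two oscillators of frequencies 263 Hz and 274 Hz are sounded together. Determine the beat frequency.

The beat frequency equals the magnitude of the frequency difference.
|263 − 274| = 11 Hz.

11 Hz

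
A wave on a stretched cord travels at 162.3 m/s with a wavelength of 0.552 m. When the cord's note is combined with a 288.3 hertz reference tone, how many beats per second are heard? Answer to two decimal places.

Source frequency f = v/λ = 162.3/0.552 = 294.0217 Hz.
f_beat = |294.0217 − 288.3| = 5.72 Hz.

5.72 Hz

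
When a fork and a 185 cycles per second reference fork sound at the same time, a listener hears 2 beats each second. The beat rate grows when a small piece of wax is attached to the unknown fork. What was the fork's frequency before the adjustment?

183 Hz

|f − 185| = 2, so the fork was at either 183 Hz or 187 Hz.
Loading a fork with wax lowers its frequency; the adjustment lowers the fork's frequency.
The beat rate rose, so the adjustment moved the fork further from 185 Hz — it was already below the reference.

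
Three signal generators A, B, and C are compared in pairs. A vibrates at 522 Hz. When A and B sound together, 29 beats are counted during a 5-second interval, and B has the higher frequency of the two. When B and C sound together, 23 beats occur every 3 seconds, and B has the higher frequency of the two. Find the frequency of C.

A–B: Beat frequency = 29/5 = 5.8 Hz.
B is above A, so f_B = 522 + 5.8 = 527.8 Hz.
B–C: Beat frequency = 23/3 = 7.6667 Hz.
C is below B, so f_C = 527.8 − 7.6667 = 520.1333 Hz.

520.1333 Hz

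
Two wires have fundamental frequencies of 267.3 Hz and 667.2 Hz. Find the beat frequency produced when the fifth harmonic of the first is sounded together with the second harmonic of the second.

2.1 Hz

Fifth harmonic of the first: 5·267.3 = 1336.5 Hz.
Second harmonic of the second: 2·667.2 = 1334.4 Hz.
f_beat = |1336.5 − 1334.4| = 2.1 Hz.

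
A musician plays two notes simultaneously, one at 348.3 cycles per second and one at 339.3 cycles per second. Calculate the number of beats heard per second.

f_beat = |f₁ − f₂|.
|348.3 − 339.3| = 9 Hz.

9 Hz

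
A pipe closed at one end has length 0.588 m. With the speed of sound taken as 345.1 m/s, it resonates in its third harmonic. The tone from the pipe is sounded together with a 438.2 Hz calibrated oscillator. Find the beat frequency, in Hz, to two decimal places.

Closed pipe (odd harmonics): f_n = n·v/(4L) = 3·345.1/(4·0.588) = 440.1786 Hz.
f_beat = |440.1786 − 438.2| = 1.98 Hz.

1.98 Hz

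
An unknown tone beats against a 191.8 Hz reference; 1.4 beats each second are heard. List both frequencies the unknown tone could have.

|f − 191.8| = 1.4, so f = 191.8 ± 1.4.

190.4 Hz or 193.2 Hz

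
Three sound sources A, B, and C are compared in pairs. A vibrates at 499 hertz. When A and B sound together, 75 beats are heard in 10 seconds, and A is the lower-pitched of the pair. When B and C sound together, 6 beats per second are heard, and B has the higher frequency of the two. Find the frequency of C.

500.5 Hz

A–B: Beat frequency = 75/10 = 7.5 Hz.
B is above A, so f_B = 499 + 7.5 = 506.5 Hz.
C is below B, so f_C = 506.5 − 6 = 500.5 Hz.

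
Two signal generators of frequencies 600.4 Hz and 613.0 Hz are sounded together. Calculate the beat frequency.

Beats arise from superposition of two nearby frequencies; the beat rate is |f₁ − f₂|.
|600.4 − 613.0| = 12.6 Hz.

12.6 Hz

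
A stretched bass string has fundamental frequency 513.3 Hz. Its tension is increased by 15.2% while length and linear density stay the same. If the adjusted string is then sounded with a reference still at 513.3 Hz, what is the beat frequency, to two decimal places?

For a string, f ∝ √T, so the new frequency is 513.3·√1.152 = 550.9314 Hz.
f_beat = |550.9314 − 513.3| = 37.63 Hz.

37.63 Hz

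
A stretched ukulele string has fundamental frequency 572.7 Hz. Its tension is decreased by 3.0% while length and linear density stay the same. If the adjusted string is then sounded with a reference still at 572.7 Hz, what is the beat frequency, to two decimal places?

For a string, f ∝ √T, so the new frequency is 572.7·√0.970 = 564.0441 Hz.
f_beat = |564.0441 − 572.7| = 8.66 Hz.

8.66 Hz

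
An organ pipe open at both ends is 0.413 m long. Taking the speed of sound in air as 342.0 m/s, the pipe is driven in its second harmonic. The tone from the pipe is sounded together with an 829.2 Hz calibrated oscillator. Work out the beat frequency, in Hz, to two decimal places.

1.11 Hz

Open pipe: f_n = n·v/(2L) = 2·342.0/(2·0.413) = 828.0872 Hz.
f_beat = |828.0872 − 829.2| = 1.11 Hz.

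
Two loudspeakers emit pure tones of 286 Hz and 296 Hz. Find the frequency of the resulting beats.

Beats arise from superposition of two nearby frequencies; the beat rate is |f₁ − f₂|.
|286 − 296| = 10 Hz.

10 Hz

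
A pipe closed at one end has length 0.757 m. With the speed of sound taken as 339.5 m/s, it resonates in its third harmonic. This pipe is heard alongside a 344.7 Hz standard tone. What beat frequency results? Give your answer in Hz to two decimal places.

Closed pipe (odd harmonics): f_n = n·v/(4L) = 3·339.5/(4·0.757) = 336.3606 Hz.
f_beat = |336.3606 − 344.7| = 8.34 Hz.

8.34 Hz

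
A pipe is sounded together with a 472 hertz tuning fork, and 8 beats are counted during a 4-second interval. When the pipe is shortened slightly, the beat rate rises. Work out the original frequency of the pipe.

Beat frequency = 8/4 = 2 Hz.
|f − 472| = 2, so the pipe was at either 470 Hz or 474 Hz.
A shorter pipe has a higher fundamental; the adjustment raises the pipe's frequency.
The beat rate rose, so the adjustment moved the pipe further from 472 Hz — it was already above the reference.

474 Hz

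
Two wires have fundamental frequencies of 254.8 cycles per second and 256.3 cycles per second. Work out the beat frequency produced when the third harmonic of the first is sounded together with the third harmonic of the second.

4.5 Hz

Third harmonic of the first: 3·254.8 = 764.4 Hz.
Third harmonic of the second: 3·256.3 = 768.9 Hz.
f_beat = |764.4 − 768.9| = 4.5 Hz.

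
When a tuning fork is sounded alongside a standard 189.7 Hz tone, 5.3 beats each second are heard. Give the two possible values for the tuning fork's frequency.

184.4 Hz or 195 Hz

|f − 189.7| = 5.3, so f = 189.7 ± 5.3.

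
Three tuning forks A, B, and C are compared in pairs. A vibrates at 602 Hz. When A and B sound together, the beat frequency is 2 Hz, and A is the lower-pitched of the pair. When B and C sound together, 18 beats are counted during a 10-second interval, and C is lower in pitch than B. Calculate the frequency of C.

602.2 Hz

B is above A, so f_B = 602 + 2 = 604 Hz.
B–C: Beat frequency = 18/10 = 1.8 Hz.
C is below B, so f_C = 604 − 1.8 = 602.2 Hz.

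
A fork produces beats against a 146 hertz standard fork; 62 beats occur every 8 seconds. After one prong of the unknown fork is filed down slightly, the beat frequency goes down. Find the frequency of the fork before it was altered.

Beat frequency = 62/8 = 7.75 Hz.
|f − 146| = 7.75, so the fork was at either 138.25 Hz or 153.75 Hz.
Filing a prong removes mass and raises the fork's frequency; the adjustment raises the fork's frequency.
The beat rate fell, so the adjustment moved the fork toward 146 Hz — it must have started below the reference.

138.25 Hz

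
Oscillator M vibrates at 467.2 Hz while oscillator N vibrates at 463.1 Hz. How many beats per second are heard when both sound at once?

4.1 Hz

The beat frequency equals the magnitude of the frequency difference.
|467.2 − 463.1| = 4.1 Hz.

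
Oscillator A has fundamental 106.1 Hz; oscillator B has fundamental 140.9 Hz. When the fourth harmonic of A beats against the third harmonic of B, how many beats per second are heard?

Fourth harmonic of the first: 4·106.1 = 424.4 Hz.
Third harmonic of the second: 3·140.9 = 422.7 Hz.
f_beat = |424.4 − 422.7| = 1.7 Hz.

1.7 Hz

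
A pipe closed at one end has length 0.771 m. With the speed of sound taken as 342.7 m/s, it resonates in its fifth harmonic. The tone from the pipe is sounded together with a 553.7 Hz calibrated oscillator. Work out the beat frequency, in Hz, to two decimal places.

1.91 Hz

Closed pipe (odd harmonics): f_n = n·v/(4L) = 5·342.7/(4·0.771) = 555.6096 Hz.
f_beat = |555.6096 − 553.7| = 1.91 Hz.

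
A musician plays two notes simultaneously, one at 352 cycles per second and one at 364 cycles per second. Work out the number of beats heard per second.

Beats arise from superposition of two nearby frequencies; the beat rate is |f₁ − f₂|.
|352 − 364| = 12 Hz.

12 Hz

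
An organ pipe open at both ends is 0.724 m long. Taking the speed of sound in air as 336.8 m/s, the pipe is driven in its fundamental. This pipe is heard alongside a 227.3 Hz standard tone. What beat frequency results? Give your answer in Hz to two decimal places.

Open pipe: f_n = n·v/(2L) = 1·336.8/(2·0.724) = 232.5967 Hz.
f_beat = |232.5967 − 227.3| = 5.30 Hz.

5.30 Hz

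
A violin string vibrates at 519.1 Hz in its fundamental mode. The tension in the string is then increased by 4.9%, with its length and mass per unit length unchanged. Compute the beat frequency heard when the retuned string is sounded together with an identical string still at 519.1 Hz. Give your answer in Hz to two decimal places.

For a string, f ∝ √T, so the new frequency is 519.1·√1.049 = 531.6659 Hz.
f_beat = |531.6659 − 519.1| = 12.57 Hz.

12.57 Hz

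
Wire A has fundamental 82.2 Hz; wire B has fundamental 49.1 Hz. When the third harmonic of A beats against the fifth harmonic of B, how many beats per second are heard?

Third harmonic of the first: 3·82.2 = 246.6 Hz.
Fifth harmonic of the second: 5·49.1 = 245.5 Hz.
f_beat = |246.6 − 245.5| = 1.1 Hz.

1.1 Hz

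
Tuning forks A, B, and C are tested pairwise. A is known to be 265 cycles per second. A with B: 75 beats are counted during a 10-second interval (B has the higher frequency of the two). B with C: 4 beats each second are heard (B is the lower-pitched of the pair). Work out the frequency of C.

A–B: Beat frequency = 75/10 = 7.5 Hz.
B is above A, so f_B = 265 + 7.5 = 272.5 Hz.
C is above B, so f_C = 272.5 + 4 = 276.5 Hz.

276.5 Hz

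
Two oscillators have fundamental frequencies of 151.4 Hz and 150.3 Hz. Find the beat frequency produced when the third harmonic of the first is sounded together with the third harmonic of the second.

Third harmonic of the first: 3·151.4 = 454.2 Hz.
Third harmonic of the second: 3·150.3 = 450.9 Hz.
f_beat = |454.2 − 450.9| = 3.3 Hz.

3.3 Hz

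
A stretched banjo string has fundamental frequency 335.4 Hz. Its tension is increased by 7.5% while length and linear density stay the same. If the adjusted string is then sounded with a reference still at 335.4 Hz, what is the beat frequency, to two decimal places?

For a string, f ∝ √T, so the new frequency is 335.4·√1.075 = 347.7501 Hz.
f_beat = |347.7501 − 335.4| = 12.35 Hz.

12.35 Hz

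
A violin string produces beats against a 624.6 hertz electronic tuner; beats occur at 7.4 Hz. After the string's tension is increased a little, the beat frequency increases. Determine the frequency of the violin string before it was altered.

|f − 624.6| = 7.4, so the violin string was at either 617.2 Hz or 632 Hz.
Higher tension means higher frequency; the adjustment raises the violin string's frequency.
The beat rate rose, so the adjustment moved the violin string further from 624.6 Hz — it was already above the reference.

632 Hz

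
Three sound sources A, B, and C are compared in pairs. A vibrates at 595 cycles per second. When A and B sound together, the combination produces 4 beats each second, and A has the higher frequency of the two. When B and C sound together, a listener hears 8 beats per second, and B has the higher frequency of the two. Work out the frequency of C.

583 Hz

B is below A, so f_B = 595 − 4 = 591 Hz.
C is below B, so f_C = 591 − 8 = 583 Hz.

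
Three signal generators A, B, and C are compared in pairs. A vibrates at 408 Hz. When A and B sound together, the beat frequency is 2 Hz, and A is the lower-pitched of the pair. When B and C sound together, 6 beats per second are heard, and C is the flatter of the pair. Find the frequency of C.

B is above A, so f_B = 408 + 2 = 410 Hz.
C is below B, so f_C = 410 − 6 = 404 Hz.

404 Hz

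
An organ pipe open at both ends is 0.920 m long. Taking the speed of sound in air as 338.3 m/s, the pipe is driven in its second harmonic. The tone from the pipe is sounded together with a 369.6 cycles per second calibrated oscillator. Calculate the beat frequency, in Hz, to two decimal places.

1.88 Hz

Open pipe: f_n = n·v/(2L) = 2·338.3/(2·0.920) = 367.7174 Hz.
f_beat = |367.7174 − 369.6| = 1.88 Hz.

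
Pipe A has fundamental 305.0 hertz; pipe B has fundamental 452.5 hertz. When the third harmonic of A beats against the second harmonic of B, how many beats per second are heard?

Third harmonic of the first: 3·305.0 = 915.0 Hz.
Second harmonic of the second: 2·452.5 = 905.0 Hz.
f_beat = |915.0 − 905.0| = 10.0 Hz.

10.0 Hz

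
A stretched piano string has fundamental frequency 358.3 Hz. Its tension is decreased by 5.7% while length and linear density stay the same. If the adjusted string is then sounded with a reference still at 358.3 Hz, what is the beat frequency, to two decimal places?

For a string, f ∝ √T, so the new frequency is 358.3·√0.943 = 347.9386 Hz.
f_beat = |347.9386 − 358.3| = 10.36 Hz.

10.36 Hz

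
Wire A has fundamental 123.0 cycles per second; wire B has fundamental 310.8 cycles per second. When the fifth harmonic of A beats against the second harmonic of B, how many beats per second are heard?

6.6 Hz

Fifth harmonic of the first: 5·123.0 = 615.0 Hz.
Second harmonic of the second: 2·310.8 = 621.6 Hz.
f_beat = |615.0 − 621.6| = 6.6 Hz.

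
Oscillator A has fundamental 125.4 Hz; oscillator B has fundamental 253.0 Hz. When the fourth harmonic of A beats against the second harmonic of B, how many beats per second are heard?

Fourth harmonic of the first: 4·125.4 = 501.6 Hz.
Second harmonic of the second: 2·253.0 = 506.0 Hz.
f_beat = |501.6 − 506.0| = 4.4 Hz.

4.4 Hz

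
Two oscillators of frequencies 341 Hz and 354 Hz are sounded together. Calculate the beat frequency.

Beats arise from superposition of two nearby frequencies; the beat rate is |f₁ − f₂|.
|341 − 354| = 13 Hz.

13 Hz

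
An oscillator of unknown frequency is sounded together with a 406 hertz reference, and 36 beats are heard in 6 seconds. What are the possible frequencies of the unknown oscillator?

Beat frequency = 36/6 = 6 Hz.
|f − 406| = 6, so f = 406 ± 6.

400 Hz or 412 Hz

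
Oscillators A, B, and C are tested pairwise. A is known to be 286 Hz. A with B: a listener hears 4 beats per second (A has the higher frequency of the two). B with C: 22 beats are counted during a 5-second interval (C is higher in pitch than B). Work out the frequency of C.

286.4 Hz

B is below A, so f_B = 286 − 4 = 282 Hz.
B–C: Beat frequency = 22/5 = 4.4 Hz.
C is above B, so f_C = 282 + 4.4 = 286.4 Hz.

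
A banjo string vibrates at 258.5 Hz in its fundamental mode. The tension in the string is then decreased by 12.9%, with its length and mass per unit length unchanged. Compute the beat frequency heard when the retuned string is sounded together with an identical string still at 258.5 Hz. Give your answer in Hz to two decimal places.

17.25 Hz

For a string, f ∝ √T, so the new frequency is 258.5·√0.871 = 241.2513 Hz.
f_beat = |241.2513 − 258.5| = 17.25 Hz.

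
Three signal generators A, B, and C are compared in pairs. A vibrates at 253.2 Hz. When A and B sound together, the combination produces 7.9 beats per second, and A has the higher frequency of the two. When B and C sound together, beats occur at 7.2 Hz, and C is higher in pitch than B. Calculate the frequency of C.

B is below A, so f_B = 253.2 − 7.9 = 245.3 Hz.
C is above B, so f_C = 245.3 + 7.2 = 252.5 Hz.

252.5 Hz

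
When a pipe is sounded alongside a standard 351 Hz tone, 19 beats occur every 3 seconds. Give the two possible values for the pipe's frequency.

Beat frequency = 19/3 = 6.3333 Hz.
|f − 351| = 6.3333, so f = 351 ± 6.3333.

344.6667 Hz or 357.3333 Hz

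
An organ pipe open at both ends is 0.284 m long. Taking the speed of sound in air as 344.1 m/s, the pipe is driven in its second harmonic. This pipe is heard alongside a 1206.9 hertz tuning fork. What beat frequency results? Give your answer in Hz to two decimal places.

Open pipe: f_n = n·v/(2L) = 2·344.1/(2·0.284) = 1211.6197 Hz.
f_beat = |1211.6197 − 1206.9| = 4.72 Hz.

4.72 Hz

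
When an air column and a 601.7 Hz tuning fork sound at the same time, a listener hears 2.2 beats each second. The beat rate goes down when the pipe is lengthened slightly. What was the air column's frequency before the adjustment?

|f − 601.7| = 2.2, so the air column was at either 599.5 Hz or 603.9 Hz.
A longer pipe has a lower fundamental; the adjustment lowers the air column's frequency.
The beat rate fell, so the adjustment moved the air column toward 601.7 Hz — it must have started above the reference.

603.9 Hz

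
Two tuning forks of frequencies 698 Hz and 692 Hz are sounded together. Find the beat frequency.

The beat frequency equals the magnitude of the frequency difference.
|698 − 692| = 6 Hz.

6 Hz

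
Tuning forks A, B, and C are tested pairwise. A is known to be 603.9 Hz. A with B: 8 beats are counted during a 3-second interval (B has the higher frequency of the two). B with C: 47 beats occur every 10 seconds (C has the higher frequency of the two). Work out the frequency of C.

611.2667 Hz

A–B: Beat frequency = 8/3 = 2.6667 Hz.
B is above A, so f_B = 603.9 + 2.6667 = 606.5667 Hz.
B–C: Beat frequency = 47/10 = 4.7 Hz.
C is above B, so f_C = 606.5667 + 4.7 = 611.2667 Hz.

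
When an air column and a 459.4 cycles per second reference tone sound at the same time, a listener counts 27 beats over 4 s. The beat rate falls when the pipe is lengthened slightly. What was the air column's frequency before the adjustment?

Beat frequency = 27/4 = 6.75 Hz.
|f − 459.4| = 6.75, so the air column was at either 452.65 Hz or 466.15 Hz.
A longer pipe has a lower fundamental; the adjustment lowers the air column's frequency.
The beat rate fell, so the adjustment moved the air column toward 459.4 Hz — it must have started above the reference.

466.15 Hz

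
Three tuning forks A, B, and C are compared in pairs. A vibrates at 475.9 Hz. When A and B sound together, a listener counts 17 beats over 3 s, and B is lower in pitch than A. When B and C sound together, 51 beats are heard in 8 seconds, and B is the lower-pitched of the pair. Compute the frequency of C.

A–B: Beat frequency = 17/3 = 5.6667 Hz.
B is below A, so f_B = 475.9 − 5.6667 = 470.2333 Hz.
B–C: Beat frequency = 51/8 = 6.375 Hz.
C is above B, so f_C = 470.2333 + 6.375 = 476.6083 Hz.

476.6083 Hz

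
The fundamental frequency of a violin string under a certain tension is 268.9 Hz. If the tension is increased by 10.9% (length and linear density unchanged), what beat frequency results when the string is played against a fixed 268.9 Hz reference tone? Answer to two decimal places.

14.28 Hz

For a string, f ∝ √T, so the new frequency is 268.9·√1.109 = 283.1761 Hz.
f_beat = |283.1761 − 268.9| = 14.28 Hz.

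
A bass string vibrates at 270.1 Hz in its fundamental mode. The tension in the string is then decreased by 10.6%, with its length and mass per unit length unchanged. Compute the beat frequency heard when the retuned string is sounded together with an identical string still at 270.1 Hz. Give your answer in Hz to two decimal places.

For a string, f ∝ √T, so the new frequency is 270.1·√0.894 = 255.3838 Hz.
f_beat = |255.3838 − 270.1| = 14.72 Hz.

14.72 Hz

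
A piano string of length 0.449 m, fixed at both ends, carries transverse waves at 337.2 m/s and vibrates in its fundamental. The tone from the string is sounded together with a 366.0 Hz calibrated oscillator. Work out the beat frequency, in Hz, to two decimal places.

9.50 Hz

For a string fixed at both ends, f_n = n·v/(2L) = 1·337.2/(2·0.449) = 375.5011 Hz.
f_beat = |375.5011 − 366.0| = 9.50 Hz.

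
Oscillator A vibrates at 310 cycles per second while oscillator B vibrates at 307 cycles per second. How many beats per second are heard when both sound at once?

3 Hz

The beat frequency equals the magnitude of the frequency difference.
|310 − 307| = 3 Hz.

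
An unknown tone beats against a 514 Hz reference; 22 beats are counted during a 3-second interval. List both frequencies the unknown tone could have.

506.6667 Hz or 521.3333 Hz

Beat frequency = 22/3 = 7.3333 Hz.
|f − 514| = 7.3333, so f = 514 ± 7.3333.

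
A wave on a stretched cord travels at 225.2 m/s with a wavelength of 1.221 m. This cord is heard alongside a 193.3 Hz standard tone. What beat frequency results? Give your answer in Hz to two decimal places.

Source frequency f = v/λ = 225.2/1.221 = 184.4390 Hz.
f_beat = |184.4390 − 193.3| = 8.86 Hz.

8.86 Hz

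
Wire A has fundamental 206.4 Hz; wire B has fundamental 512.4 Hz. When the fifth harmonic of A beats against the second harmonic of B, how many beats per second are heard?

7.2 Hz

Fifth harmonic of the first: 5·206.4 = 1032.0 Hz.
Second harmonic of the second: 2·512.4 = 1024.8 Hz.
f_beat = |1032.0 − 1024.8| = 7.2 Hz.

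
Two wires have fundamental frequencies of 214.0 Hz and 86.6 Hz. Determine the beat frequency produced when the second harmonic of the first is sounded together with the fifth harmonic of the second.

Second harmonic of the first: 2·214.0 = 428.0 Hz.
Fifth harmonic of the second: 5·86.6 = 433.0 Hz.
f_beat = |428.0 − 433.0| = 5.0 Hz.

5.0 Hz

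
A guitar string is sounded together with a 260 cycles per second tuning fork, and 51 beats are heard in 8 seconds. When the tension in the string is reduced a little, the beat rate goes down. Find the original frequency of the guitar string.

266.375 Hz

Beat frequency = 51/8 = 6.375 Hz.
|f − 260| = 6.375, so the guitar string was at either 253.625 Hz or 266.375 Hz.
Lower tension means lower frequency; the adjustment lowers the guitar string's frequency.
The beat rate fell, so the adjustment moved the guitar string toward 260 Hz — it must have started above the reference.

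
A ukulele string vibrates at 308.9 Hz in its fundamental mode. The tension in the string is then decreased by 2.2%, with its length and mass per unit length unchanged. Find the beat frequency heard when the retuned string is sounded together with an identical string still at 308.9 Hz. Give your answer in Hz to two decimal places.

3.42 Hz

For a string, f ∝ √T, so the new frequency is 308.9·√0.978 = 305.4832 Hz.
f_beat = |305.4832 − 308.9| = 3.42 Hz.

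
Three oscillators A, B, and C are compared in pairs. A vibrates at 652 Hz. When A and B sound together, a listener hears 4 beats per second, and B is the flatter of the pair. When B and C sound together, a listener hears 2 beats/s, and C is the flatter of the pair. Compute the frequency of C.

B is below A, so f_B = 652 − 4 = 648 Hz.
C is below B, so f_C = 648 − 2 = 646 Hz.

646 Hz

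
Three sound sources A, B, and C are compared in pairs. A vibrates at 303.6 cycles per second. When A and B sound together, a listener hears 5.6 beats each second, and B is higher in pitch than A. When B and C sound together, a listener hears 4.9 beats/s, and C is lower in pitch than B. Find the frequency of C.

304.3 Hz

B is above A, so f_B = 303.6 + 5.6 = 309.2 Hz.
C is below B, so f_C = 309.2 − 4.9 = 304.3 Hz.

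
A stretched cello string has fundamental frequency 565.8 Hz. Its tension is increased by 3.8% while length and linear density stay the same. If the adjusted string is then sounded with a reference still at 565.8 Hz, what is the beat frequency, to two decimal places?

10.65 Hz

For a string, f ∝ √T, so the new frequency is 565.8·√1.038 = 576.4500 Hz.
f_beat = |576.4500 − 565.8| = 10.65 Hz.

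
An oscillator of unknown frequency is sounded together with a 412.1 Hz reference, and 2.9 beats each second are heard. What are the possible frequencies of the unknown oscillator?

409.2 Hz or 415 Hz

|f − 412.1| = 2.9, so f = 412.1 ± 2.9.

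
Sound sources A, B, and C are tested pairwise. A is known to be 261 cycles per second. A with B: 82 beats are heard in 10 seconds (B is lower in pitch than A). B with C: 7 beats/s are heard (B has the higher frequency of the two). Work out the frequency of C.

245.8 Hz

A–B: Beat frequency = 82/10 = 8.2 Hz.
B is below A, so f_B = 261 − 8.2 = 252.8 Hz.
C is below B, so f_C = 252.8 − 7 = 245.8 Hz.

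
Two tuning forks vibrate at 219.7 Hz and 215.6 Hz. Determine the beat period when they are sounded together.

f_beat = |219.7 − 215.6| = 4.1 Hz.
Beat period T = 1 / f_beat = 1 / 4.1 s.

0.244 s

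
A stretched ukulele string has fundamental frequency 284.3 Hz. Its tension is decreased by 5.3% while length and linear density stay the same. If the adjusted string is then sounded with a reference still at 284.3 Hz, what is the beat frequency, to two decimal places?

For a string, f ∝ √T, so the new frequency is 284.3·√0.947 = 276.6635 Hz.
f_beat = |276.6635 − 284.3| = 7.64 Hz.

7.64 Hz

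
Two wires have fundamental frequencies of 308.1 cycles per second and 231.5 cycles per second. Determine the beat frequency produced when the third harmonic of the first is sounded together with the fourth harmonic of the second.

1.7 Hz

Third harmonic of the first: 3·308.1 = 924.3 Hz.
Fourth harmonic of the second: 4·231.5 = 926.0 Hz.
f_beat = |924.3 − 926.0| = 1.7 Hz.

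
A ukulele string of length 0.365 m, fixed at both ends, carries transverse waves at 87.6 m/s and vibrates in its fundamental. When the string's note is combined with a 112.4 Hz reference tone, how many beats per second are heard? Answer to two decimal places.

7.60 Hz

For a string fixed at both ends, f_n = n·v/(2L) = 1·87.6/(2·0.365) = 120.0000 Hz.
f_beat = |120.0000 − 112.4| = 7.60 Hz.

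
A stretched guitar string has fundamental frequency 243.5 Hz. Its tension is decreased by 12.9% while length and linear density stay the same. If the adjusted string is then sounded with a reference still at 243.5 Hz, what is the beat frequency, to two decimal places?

For a string, f ∝ √T, so the new frequency is 243.5·√0.871 = 227.2522 Hz.
f_beat = |227.2522 − 243.5| = 16.25 Hz.

16.25 Hz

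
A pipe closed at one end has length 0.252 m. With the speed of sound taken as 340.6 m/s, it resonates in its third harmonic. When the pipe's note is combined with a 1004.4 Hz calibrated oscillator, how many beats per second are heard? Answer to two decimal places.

9.29 Hz

Closed pipe (odd harmonics): f_n = n·v/(4L) = 3·340.6/(4·0.252) = 1013.6905 Hz.
f_beat = |1013.6905 − 1004.4| = 9.29 Hz.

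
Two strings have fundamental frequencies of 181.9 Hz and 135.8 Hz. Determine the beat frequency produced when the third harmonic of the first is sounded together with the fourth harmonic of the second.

Third harmonic of the first: 3·181.9 = 545.7 Hz.
Fourth harmonic of the second: 4·135.8 = 543.2 Hz.
f_beat = |545.7 − 543.2| = 2.5 Hz.

2.5 Hz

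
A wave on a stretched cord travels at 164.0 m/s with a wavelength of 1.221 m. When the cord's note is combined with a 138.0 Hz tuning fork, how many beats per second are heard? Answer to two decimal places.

Source frequency f = v/λ = 164.0/1.221 = 134.3161 Hz.
f_beat = |134.3161 − 138.0| = 3.68 Hz.

3.68 Hz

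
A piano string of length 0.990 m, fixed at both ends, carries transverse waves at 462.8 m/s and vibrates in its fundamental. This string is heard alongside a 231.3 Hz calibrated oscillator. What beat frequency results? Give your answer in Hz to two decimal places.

2.44 Hz

For a string fixed at both ends, f_n = n·v/(2L) = 1·462.8/(2·0.990) = 233.7374 Hz.
f_beat = |233.7374 − 231.3| = 2.44 Hz.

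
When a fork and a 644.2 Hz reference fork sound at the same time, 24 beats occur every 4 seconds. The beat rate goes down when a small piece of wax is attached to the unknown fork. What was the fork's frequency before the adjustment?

650.2 Hz

Beat frequency = 24/4 = 6 Hz.
|f − 644.2| = 6, so the fork was at either 638.2 Hz or 650.2 Hz.
Loading a fork with wax lowers its frequency; the adjustment lowers the fork's frequency.
The beat rate fell, so the adjustment moved the fork toward 644.2 Hz — it must have started above the reference.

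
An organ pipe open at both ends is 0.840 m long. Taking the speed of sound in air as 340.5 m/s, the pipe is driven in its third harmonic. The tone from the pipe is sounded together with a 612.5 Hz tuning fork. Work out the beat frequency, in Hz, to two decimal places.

4.46 Hz

Open pipe: f_n = n·v/(2L) = 3·340.5/(2·0.840) = 608.0357 Hz.
f_beat = |608.0357 − 612.5| = 4.46 Hz.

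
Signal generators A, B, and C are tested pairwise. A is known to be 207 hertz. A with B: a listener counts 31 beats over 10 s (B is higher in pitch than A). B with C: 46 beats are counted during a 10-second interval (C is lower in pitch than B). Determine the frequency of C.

205.5 Hz

A–B: Beat frequency = 31/10 = 3.1 Hz.
B is above A, so f_B = 207 + 3.1 = 210.1 Hz.
B–C: Beat frequency = 46/10 = 4.6 Hz.
C is below B, so f_C = 210.1 − 4.6 = 205.5 Hz.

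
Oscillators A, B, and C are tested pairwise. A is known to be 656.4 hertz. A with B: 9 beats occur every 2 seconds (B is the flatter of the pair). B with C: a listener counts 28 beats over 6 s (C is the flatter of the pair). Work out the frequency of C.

A–B: Beat frequency = 9/2 = 4.5 Hz.
B is below A, so f_B = 656.4 − 4.5 = 651.9 Hz.
B–C: Beat frequency = 28/6 = 4.6667 Hz.
C is below B, so f_C = 651.9 − 4.6667 = 647.2333 Hz.

647.2333 Hz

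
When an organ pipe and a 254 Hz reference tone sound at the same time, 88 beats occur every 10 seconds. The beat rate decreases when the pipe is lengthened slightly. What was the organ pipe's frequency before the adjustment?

262.8 Hz

Beat frequency = 88/10 = 8.8 Hz.
|f − 254| = 8.8, so the organ pipe was at either 245.2 Hz or 262.8 Hz.
A longer pipe has a lower fundamental; the adjustment lowers the organ pipe's frequency.
The beat rate fell, so the adjustment moved the organ pipe toward 254 Hz — it must have started above the reference.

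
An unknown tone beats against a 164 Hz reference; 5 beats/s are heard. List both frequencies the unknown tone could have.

159 Hz or 169 Hz

|f − 164| = 5, so f = 164 ± 5.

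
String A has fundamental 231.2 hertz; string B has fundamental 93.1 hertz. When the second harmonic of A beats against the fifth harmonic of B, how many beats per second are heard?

3.1 Hz

Second harmonic of the first: 2·231.2 = 462.4 Hz.
Fifth harmonic of the second: 5·93.1 = 465.5 Hz.
f_beat = |462.4 − 465.5| = 3.1 Hz.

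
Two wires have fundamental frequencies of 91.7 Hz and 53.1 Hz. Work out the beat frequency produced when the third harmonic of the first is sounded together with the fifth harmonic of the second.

9.6 Hz

Third harmonic of the first: 3·91.7 = 275.1 Hz.
Fifth harmonic of the second: 5·53.1 = 265.5 Hz.
f_beat = |275.1 − 265.5| = 9.6 Hz.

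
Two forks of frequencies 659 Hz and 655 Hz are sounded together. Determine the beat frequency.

4 Hz

The beat frequency equals the magnitude of the frequency difference.
|659 − 655| = 4 Hz.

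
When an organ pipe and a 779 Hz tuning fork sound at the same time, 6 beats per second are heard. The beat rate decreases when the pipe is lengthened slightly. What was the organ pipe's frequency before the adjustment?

|f − 779| = 6, so the organ pipe was at either 773 Hz or 785 Hz.
A longer pipe has a lower fundamental; the adjustment lowers the organ pipe's frequency.
The beat rate fell, so the adjustment moved the organ pipe toward 779 Hz — it must have started above the reference.

785 Hz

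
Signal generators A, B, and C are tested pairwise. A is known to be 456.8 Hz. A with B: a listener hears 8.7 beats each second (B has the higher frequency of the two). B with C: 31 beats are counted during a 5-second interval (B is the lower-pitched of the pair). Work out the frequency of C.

B is above A, so f_B = 456.8 + 8.7 = 465.5 Hz.
B–C: Beat frequency = 31/5 = 6.2 Hz.
C is above B, so f_C = 465.5 + 6.2 = 471.7 Hz.

471.7 Hz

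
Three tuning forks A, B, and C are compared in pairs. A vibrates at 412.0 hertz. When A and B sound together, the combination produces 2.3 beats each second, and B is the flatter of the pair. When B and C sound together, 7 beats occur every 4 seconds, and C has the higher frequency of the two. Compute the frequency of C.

411.45 Hz

B is below A, so f_B = 412.0 − 2.3 = 409.7 Hz.
B–C: Beat frequency = 7/4 = 1.75 Hz.
C is above B, so f_C = 409.7 + 1.75 = 411.45 Hz.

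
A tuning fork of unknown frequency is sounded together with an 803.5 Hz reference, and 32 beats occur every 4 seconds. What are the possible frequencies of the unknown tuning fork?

Beat frequency = 32/4 = 8 Hz.
|f − 803.5| = 8, so f = 803.5 ± 8.

795.5 Hz or 811.5 Hz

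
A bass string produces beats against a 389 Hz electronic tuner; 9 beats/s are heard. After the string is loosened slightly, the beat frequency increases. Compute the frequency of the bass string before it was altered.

|f − 389| = 9, so the bass string was at either 380 Hz or 398 Hz.
Reducing tension lowers a string's frequency; the adjustment lowers the bass string's frequency.
The beat rate rose, so the adjustment moved the bass string further from 389 Hz — it was already below the reference.

380 Hz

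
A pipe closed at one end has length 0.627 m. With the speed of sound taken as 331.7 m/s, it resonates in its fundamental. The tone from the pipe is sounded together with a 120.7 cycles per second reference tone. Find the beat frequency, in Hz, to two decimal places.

11.56 Hz

Closed pipe (odd harmonics): f_n = n·v/(4L) = 1·331.7/(4·0.627) = 132.2568 Hz.
f_beat = |132.2568 − 120.7| = 11.56 Hz.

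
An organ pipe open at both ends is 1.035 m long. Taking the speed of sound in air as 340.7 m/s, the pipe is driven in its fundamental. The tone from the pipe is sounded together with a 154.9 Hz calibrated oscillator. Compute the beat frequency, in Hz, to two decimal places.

9.69 Hz

Open pipe: f_n = n·v/(2L) = 1·340.7/(2·1.035) = 164.5894 Hz.
f_beat = |164.5894 − 154.9| = 9.69 Hz.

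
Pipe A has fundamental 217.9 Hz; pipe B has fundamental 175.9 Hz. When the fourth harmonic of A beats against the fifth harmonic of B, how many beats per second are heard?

Fourth harmonic of the first: 4·217.9 = 871.6 Hz.
Fifth harmonic of the second: 5·175.9 = 879.5 Hz.
f_beat = |871.6 − 879.5| = 7.9 Hz.

7.9 Hz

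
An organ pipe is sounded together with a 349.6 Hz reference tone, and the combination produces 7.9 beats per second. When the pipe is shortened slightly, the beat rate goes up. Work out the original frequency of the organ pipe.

|f − 349.6| = 7.9, so the organ pipe was at either 341.7 Hz or 357.5 Hz.
A shorter pipe has a higher fundamental; the adjustment raises the organ pipe's frequency.
The beat rate rose, so the adjustment moved the organ pipe further from 349.6 Hz — it was already above the reference.

357.5 Hz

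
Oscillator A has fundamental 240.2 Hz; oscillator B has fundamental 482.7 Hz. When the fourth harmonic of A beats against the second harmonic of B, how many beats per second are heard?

4.6 Hz

Fourth harmonic of the first: 4·240.2 = 960.8 Hz.
Second harmonic of the second: 2·482.7 = 965.4 Hz.
f_beat = |960.8 − 965.4| = 4.6 Hz.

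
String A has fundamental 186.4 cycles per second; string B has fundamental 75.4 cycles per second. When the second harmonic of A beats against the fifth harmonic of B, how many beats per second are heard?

Second harmonic of the first: 2·186.4 = 372.8 Hz.
Fifth harmonic of the second: 5·75.4 = 377.0 Hz.
f_beat = |372.8 − 377.0| = 4.2 Hz.

4.2 Hz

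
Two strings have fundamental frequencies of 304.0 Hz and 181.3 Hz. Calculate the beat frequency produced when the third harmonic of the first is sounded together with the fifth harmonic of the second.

5.5 Hz

Third harmonic of the first: 3·304.0 = 912.0 Hz.
Fifth harmonic of the second: 5·181.3 = 906.5 Hz.
f_beat = |912.0 − 906.5| = 5.5 Hz.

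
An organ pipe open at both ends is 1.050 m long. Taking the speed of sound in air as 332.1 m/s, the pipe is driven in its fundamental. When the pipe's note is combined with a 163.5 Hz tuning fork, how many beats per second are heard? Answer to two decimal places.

5.36 Hz

Open pipe: f_n = n·v/(2L) = 1·332.1/(2·1.050) = 158.1429 Hz.
f_beat = |158.1429 − 163.5| = 5.36 Hz.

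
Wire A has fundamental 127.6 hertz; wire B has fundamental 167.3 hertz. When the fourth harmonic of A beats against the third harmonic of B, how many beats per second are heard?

8.5 Hz

Fourth harmonic of the first: 4·127.6 = 510.4 Hz.
Third harmonic of the second: 3·167.3 = 501.9 Hz.
f_beat = |510.4 − 501.9| = 8.5 Hz.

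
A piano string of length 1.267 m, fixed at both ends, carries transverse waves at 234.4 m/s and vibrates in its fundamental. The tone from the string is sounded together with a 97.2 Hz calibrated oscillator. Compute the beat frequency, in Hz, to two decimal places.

4.70 Hz

For a string fixed at both ends, f_n = n·v/(2L) = 1·234.4/(2·1.267) = 92.5020 Hz.
f_beat = |92.5020 − 97.2| = 4.70 Hz.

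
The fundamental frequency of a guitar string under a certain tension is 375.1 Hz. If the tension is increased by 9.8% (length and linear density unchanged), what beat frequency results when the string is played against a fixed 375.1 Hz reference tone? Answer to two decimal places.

For a string, f ∝ √T, so the new frequency is 375.1·√1.098 = 393.0504 Hz.
f_beat = |393.0504 − 375.1| = 17.95 Hz.

17.95 Hz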